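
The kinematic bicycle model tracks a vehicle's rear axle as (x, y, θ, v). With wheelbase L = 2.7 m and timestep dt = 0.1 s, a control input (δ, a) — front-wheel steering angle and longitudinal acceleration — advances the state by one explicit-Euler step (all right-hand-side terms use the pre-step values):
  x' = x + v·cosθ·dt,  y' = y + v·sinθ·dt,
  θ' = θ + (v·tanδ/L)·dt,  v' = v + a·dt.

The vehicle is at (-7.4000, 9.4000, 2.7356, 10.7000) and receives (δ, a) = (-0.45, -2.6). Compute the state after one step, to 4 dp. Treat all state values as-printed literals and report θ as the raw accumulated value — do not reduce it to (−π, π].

x' = -7.4000 + 10.7000·cos(2.7356)·0.1 = -8.3830
y' = 9.4000 + 10.7000·sin(2.7356)·0.1 = 9.8226
θ' = 2.7356 + (10.7000/2.7)·tan(-0.45)·0.1 = 2.5442
v' = 10.7000 − 2.6000·0.1 = 10.4400

(-8.3830, 9.8226, 2.5442, 10.4400)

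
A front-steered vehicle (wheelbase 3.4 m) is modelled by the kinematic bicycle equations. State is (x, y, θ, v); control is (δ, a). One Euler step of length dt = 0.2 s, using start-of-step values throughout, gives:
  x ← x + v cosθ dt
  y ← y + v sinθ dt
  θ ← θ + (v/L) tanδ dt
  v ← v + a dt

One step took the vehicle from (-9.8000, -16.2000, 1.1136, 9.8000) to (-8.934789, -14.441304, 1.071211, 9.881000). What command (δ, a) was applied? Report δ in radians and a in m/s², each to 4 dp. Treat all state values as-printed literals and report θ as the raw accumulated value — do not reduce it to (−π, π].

δ = -0.0734, a = 0.4050

a = (v'−v)/dt = (0.081000)/0.2 = 0.4050
Δθ = θ'−θ = -0.042389;  (v·dt/L) = 9.8000·0.2/3.4 = 0.576471
tan δ = Δθ·L/(v·dt) = -0.073532  →  δ = -0.0734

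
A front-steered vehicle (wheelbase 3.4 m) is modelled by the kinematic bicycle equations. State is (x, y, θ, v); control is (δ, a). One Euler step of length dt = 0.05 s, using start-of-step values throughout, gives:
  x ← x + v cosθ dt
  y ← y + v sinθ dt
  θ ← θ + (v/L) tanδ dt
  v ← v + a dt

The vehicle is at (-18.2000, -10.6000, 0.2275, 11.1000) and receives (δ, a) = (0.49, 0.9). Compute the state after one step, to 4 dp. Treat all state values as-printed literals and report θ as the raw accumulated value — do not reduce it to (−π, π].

x' = -18.2000 + 11.1000·cos(0.2275)·0.05 = -17.6593
y' = -10.6000 + 11.1000·sin(0.2275)·0.05 = -10.4748
θ' = 0.2275 + (11.1000/3.4)·tan(0.49)·0.05 = 0.3146
v' = 11.1000 + 0.9000·0.05 = 11.1450

(-17.6593, -10.4748, 0.3146, 11.1450)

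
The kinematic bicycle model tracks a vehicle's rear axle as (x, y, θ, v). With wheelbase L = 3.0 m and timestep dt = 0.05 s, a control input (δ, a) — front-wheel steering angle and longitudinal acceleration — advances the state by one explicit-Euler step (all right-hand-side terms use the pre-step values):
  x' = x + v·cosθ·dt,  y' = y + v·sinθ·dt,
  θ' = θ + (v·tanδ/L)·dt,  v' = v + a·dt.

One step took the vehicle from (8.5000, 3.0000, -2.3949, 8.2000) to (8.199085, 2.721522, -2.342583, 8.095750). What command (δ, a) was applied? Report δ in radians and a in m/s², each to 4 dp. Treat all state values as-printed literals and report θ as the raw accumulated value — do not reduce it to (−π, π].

a = (v'−v)/dt = (-0.104250)/0.05 = -2.0850
Δθ = θ'−θ = 0.052317;  (v·dt/L) = 8.2000·0.05/3.0 = 0.136667
tan δ = Δθ·L/(v·dt) = 0.382807  →  δ = 0.3656

δ = 0.3656, a = -2.0850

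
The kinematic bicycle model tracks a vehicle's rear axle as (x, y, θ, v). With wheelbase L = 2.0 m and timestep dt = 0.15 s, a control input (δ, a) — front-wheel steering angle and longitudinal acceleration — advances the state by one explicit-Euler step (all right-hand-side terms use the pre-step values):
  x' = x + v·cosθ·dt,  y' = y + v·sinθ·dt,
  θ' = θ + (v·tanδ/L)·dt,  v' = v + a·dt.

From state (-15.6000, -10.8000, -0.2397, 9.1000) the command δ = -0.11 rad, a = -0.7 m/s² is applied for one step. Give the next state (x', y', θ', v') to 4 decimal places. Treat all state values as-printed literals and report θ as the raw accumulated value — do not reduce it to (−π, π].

(-14.2740, -11.1241, -0.3151, 8.9950)

x' = -15.6000 + 9.1000·cos(-0.2397)·0.15 = -14.2740
y' = -10.8000 + 9.1000·sin(-0.2397)·0.15 = -11.1241
θ' = -0.2397 + (9.1000/2.0)·tan(-0.11)·0.15 = -0.3151
v' = 9.1000 − 0.7000·0.15 = 8.9950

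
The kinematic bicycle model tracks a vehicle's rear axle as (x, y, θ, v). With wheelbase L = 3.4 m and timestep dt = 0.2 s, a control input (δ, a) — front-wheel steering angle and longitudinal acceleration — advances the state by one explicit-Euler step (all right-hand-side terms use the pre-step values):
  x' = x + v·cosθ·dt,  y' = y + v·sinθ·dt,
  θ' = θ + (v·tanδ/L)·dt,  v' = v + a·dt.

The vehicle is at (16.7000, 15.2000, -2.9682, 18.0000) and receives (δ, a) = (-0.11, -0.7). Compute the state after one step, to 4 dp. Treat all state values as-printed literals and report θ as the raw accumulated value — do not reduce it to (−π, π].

x' = 16.7000 + 18.0000·cos(-2.9682)·0.2 = 13.1540
y' = 15.2000 + 18.0000·sin(-2.9682)·0.2 = 14.5789
θ' = -2.9682 + (18.0000/3.4)·tan(-0.11)·0.2 = -3.0851
v' = 18.0000 − 0.7000·0.2 = 17.8600

(13.1540, 14.5789, -3.0851, 17.8600)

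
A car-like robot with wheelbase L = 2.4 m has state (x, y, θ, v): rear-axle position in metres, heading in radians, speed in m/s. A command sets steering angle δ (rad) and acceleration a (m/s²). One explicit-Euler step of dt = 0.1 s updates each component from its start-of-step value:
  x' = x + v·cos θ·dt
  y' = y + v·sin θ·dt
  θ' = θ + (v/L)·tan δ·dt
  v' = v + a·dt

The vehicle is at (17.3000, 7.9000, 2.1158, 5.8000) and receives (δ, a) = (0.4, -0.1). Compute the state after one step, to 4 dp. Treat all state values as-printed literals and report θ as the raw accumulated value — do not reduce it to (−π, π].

(16.9993, 8.3960, 2.2180, 5.7900)

x' = 17.3000 + 5.8000·cos(2.1158)·0.1 = 16.9993
y' = 7.9000 + 5.8000·sin(2.1158)·0.1 = 8.3960
θ' = 2.1158 + (5.8000/2.4)·tan(0.4)·0.1 = 2.2180
v' = 5.8000 − 0.1000·0.1 = 5.7900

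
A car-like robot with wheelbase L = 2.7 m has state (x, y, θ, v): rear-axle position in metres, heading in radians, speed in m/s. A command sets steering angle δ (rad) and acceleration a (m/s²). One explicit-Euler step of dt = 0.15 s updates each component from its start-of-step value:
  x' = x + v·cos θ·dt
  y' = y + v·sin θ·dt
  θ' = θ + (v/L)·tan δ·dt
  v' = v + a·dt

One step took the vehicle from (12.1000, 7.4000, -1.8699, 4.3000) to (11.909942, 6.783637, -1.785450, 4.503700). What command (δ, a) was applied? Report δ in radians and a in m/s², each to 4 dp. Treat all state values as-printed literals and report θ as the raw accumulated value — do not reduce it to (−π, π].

a = (v'−v)/dt = (0.203700)/0.15 = 1.3580
Δθ = θ'−θ = 0.084450;  (v·dt/L) = 4.3000·0.15/2.7 = 0.238889
tan δ = Δθ·L/(v·dt) = 0.353512  →  δ = 0.3398

δ = 0.3398, a = 1.3580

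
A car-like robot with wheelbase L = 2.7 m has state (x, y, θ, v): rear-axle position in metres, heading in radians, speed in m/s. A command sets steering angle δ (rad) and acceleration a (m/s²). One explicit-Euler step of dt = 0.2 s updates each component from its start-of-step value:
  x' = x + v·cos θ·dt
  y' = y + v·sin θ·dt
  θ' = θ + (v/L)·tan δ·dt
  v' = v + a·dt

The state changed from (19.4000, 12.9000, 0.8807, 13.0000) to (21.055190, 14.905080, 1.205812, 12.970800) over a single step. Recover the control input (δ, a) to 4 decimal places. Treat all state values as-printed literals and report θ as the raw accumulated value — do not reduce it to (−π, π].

δ = 0.3256, a = -0.1460

a = (v'−v)/dt = (-0.029200)/0.2 = -0.1460
Δθ = θ'−θ = 0.325112;  (v·dt/L) = 13.0000·0.2/2.7 = 0.962963
tan δ = Δθ·L/(v·dt) = 0.337616  →  δ = 0.3256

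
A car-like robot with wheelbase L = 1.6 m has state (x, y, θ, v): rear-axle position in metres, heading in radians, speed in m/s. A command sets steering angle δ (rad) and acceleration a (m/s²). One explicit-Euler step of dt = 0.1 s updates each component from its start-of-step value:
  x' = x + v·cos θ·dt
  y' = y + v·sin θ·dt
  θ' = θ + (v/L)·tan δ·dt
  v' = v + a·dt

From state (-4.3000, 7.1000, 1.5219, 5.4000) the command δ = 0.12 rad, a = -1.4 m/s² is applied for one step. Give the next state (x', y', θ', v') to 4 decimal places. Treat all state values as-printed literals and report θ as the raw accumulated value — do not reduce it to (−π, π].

(-4.2736, 7.6394, 1.5626, 5.2600)

x' = -4.3000 + 5.4000·cos(1.5219)·0.1 = -4.2736
y' = 7.1000 + 5.4000·sin(1.5219)·0.1 = 7.6394
θ' = 1.5219 + (5.4000/1.6)·tan(0.12)·0.1 = 1.5626
v' = 5.4000 − 1.4000·0.1 = 5.2600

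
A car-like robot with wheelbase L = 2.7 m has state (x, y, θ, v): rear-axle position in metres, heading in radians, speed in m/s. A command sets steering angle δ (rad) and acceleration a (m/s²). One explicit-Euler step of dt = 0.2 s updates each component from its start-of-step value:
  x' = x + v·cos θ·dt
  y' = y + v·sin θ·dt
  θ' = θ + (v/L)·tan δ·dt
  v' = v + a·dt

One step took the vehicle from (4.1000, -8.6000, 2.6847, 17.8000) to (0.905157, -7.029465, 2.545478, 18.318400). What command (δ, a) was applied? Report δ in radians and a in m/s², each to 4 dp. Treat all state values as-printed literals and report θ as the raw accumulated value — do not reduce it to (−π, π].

a = (v'−v)/dt = (0.518400)/0.2 = 2.5920
Δθ = θ'−θ = -0.139222;  (v·dt/L) = 17.8000·0.2/2.7 = 1.318519
tan δ = Δθ·L/(v·dt) = -0.105590  →  δ = -0.1052

δ = -0.1052, a = 2.5920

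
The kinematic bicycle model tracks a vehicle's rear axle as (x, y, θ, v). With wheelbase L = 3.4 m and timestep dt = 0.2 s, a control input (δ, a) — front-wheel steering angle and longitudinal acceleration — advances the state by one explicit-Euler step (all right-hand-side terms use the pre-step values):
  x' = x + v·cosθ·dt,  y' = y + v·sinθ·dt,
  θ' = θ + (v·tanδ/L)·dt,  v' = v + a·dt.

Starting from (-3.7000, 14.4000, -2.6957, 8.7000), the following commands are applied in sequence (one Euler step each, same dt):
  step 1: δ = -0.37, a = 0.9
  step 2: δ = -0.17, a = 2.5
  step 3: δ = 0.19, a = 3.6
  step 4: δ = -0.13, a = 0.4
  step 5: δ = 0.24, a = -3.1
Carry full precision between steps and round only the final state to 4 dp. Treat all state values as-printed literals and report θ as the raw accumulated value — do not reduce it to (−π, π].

after step 1 (δ=-0.37, a=0.9): (-5.269873, 13.649602, -2.894195, 8.880000)
after step 2 (δ=-0.17, a=2.5): (-6.991799, 13.214691, -2.983860, 9.380000)
after step 3 (δ=0.19, a=3.6): (-8.844511, 12.920010, -2.877745, 10.100000)
after step 4 (δ=-0.13, a=0.4): (-10.794606, 12.393200, -2.955418, 10.180000)
after step 5 (δ=0.24, a=-3.1): (-12.795423, 12.016335, -2.808876, 9.560000)

(-12.7954, 12.0163, -2.8089, 9.5600)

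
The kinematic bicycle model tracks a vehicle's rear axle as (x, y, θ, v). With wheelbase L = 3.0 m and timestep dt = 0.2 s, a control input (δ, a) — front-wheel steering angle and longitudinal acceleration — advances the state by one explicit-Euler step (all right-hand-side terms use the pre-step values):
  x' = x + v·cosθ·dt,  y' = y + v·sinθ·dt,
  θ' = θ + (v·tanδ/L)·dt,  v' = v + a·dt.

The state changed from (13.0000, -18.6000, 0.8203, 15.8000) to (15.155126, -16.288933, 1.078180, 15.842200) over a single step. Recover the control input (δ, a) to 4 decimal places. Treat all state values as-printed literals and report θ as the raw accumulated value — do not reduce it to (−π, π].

δ = 0.2401, a = 0.2110

a = (v'−v)/dt = (0.042200)/0.2 = 0.2110
Δθ = θ'−θ = 0.257880;  (v·dt/L) = 15.8000·0.2/3.0 = 1.053333
tan δ = Δθ·L/(v·dt) = 0.244823  →  δ = 0.2401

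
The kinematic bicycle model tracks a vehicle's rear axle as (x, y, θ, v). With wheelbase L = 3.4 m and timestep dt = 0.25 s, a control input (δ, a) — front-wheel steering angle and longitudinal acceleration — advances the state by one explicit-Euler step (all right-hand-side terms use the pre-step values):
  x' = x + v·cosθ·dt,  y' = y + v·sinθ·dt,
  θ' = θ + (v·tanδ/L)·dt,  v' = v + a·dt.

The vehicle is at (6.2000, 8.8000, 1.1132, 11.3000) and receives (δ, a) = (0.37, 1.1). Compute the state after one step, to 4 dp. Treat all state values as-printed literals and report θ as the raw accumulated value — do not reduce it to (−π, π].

x' = 6.2000 + 11.3000·cos(1.1132)·0.25 = 7.4481
y' = 8.8000 + 11.3000·sin(1.1132)·0.25 = 11.3344
θ' = 1.1132 + (11.3000/3.4)·tan(0.37)·0.25 = 1.4355
v' = 11.3000 + 1.1000·0.25 = 11.5750

(7.4481, 11.3344, 1.4355, 11.5750)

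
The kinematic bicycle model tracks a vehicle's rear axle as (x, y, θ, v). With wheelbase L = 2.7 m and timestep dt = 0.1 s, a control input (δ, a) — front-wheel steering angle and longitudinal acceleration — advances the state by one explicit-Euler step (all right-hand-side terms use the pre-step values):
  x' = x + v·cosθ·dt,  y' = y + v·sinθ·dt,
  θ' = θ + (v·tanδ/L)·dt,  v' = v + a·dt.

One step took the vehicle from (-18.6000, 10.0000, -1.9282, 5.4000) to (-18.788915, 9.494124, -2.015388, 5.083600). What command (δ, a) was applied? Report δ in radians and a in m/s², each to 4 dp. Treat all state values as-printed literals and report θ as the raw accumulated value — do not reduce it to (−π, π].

δ = -0.4111, a = -3.1640

a = (v'−v)/dt = (-0.316400)/0.1 = -3.1640
Δθ = θ'−θ = -0.087188;  (v·dt/L) = 5.4000·0.1/2.7 = 0.200000
tan δ = Δθ·L/(v·dt) = -0.435940  →  δ = -0.4111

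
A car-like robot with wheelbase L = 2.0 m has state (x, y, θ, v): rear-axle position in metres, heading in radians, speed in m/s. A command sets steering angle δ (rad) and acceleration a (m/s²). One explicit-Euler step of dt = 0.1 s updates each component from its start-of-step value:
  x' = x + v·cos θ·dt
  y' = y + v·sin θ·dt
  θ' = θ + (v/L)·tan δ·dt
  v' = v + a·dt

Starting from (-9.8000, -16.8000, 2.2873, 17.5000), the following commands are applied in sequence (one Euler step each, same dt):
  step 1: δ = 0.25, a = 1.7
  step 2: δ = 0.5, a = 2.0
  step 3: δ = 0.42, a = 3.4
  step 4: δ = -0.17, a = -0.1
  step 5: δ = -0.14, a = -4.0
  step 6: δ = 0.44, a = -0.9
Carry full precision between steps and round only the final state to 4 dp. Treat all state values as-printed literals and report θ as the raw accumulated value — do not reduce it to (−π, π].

(-19.4985, -14.7378, 3.5269, 17.7100)

after step 1 (δ=0.25, a=1.7): (-10.949316, -15.480314, 2.510724, 17.670000)
after step 2 (δ=0.5, a=2.0): (-12.376196, -14.438055, 2.993382, 17.870000)
after step 3 (δ=0.42, a=3.4): (-14.143605, -14.174172, 3.392395, 18.210000)
after step 4 (δ=-0.17, a=-0.1): (-15.907633, -14.626110, 3.236101, 18.200000)
after step 5 (δ=-0.14, a=-4.0): (-17.719511, -14.797860, 3.107863, 17.800000)
after step 6 (δ=0.44, a=-0.9): (-19.498498, -14.737832, 3.526857, 17.710000)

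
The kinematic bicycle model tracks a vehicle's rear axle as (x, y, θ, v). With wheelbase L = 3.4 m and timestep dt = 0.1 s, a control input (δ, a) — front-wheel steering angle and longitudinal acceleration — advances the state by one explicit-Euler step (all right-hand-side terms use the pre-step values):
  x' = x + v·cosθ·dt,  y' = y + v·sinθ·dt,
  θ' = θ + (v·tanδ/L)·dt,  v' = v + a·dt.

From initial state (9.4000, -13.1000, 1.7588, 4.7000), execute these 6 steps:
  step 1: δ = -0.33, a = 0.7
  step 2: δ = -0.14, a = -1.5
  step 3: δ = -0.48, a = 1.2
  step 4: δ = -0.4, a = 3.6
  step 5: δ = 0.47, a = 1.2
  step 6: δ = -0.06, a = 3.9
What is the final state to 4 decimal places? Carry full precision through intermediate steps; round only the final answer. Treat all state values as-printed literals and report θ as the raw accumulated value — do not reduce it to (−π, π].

after step 1 (δ=-0.33, a=0.7): (9.312158, -12.638282, 1.711451, 4.770000)
after step 2 (δ=-0.14, a=-1.5): (9.245287, -12.165992, 1.691680, 4.620000)
after step 3 (δ=-0.48, a=1.2): (9.189574, -11.707364, 1.620939, 4.740000)
after step 4 (δ=-0.4, a=3.6): (9.165817, -11.233960, 1.561996, 5.100000)
after step 5 (δ=0.47, a=1.2): (9.170305, -10.723979, 1.638191, 5.220000)
after step 6 (δ=-0.06, a=3.9): (9.135151, -10.203164, 1.628968, 5.610000)

(9.1352, -10.2032, 1.6290, 5.6100)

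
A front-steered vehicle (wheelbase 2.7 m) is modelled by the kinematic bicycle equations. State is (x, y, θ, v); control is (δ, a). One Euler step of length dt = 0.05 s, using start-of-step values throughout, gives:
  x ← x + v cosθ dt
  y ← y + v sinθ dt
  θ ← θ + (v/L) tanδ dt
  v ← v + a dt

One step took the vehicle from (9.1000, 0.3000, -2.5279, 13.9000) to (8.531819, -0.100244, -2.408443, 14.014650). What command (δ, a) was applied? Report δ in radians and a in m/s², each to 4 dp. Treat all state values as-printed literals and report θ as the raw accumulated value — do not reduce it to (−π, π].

a = (v'−v)/dt = (0.114650)/0.05 = 2.2930
Δθ = θ'−θ = 0.119457;  (v·dt/L) = 13.9000·0.05/2.7 = 0.257407
tan δ = Δθ·L/(v·dt) = 0.464078  →  δ = 0.4345

δ = 0.4345, a = 2.2930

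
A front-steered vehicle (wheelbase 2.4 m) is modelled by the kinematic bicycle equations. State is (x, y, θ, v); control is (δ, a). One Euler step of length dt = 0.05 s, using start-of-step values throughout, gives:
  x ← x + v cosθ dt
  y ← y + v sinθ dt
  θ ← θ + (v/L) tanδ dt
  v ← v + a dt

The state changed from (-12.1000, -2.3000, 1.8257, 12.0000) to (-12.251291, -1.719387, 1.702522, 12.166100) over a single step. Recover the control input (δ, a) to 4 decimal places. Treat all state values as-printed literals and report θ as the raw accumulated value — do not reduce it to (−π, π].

a = (v'−v)/dt = (0.166100)/0.05 = 3.3220
Δθ = θ'−θ = -0.123178;  (v·dt/L) = 12.0000·0.05/2.4 = 0.250000
tan δ = Δθ·L/(v·dt) = -0.492712  →  δ = -0.4578

δ = -0.4578, a = 3.3220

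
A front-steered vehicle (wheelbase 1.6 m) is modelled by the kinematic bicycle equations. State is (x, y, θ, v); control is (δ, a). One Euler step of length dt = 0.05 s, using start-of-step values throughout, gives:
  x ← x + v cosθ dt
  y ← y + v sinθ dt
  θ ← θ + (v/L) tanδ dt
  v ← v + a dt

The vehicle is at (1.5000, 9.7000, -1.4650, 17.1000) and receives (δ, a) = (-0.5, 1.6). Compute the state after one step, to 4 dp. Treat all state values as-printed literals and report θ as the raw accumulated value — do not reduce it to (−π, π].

x' = 1.5000 + 17.1000·cos(-1.4650)·0.05 = 1.5903
y' = 9.7000 + 17.1000·sin(-1.4650)·0.05 = 8.8498
θ' = -1.4650 + (17.1000/1.6)·tan(-0.5)·0.05 = -1.7569
v' = 17.1000 + 1.6000·0.05 = 17.1800

(1.5903, 8.8498, -1.7569, 17.1800)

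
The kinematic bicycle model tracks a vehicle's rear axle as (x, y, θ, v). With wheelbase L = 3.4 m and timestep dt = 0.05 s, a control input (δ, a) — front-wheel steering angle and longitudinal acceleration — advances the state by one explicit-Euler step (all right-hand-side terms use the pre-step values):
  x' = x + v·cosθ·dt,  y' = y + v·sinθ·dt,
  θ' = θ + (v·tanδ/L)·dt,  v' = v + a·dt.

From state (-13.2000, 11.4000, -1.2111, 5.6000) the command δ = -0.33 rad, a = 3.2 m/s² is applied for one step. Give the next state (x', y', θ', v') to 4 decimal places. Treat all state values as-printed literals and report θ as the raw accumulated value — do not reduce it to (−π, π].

x' = -13.2000 + 5.6000·cos(-1.2111)·0.05 = -13.1014
y' = 11.4000 + 5.6000·sin(-1.2111)·0.05 = 11.1379
θ' = -1.2111 + (5.6000/3.4)·tan(-0.33)·0.05 = -1.2393
v' = 5.6000 + 3.2000·0.05 = 5.7600

(-13.1014, 11.1379, -1.2393, 5.7600)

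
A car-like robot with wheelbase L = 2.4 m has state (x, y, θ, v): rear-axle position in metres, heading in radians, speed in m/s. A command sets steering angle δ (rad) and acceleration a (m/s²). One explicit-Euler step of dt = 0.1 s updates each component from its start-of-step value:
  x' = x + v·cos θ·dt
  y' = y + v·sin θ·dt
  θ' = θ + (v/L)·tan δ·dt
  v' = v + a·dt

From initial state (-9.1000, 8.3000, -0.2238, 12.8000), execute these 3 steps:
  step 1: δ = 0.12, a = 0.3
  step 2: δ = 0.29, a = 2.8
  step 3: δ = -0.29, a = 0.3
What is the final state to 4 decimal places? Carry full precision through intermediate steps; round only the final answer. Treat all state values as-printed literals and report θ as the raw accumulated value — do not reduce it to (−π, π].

(-5.2742, 7.8122, -0.1630, 13.1400)

after step 1 (δ=0.12, a=0.3): (-7.851922, 8.015921, -0.159491, 12.830000)
after step 2 (δ=0.29, a=2.8): (-6.585205, 7.812161, 0.000035, 13.110000)
after step 3 (δ=-0.29, a=0.3): (-5.274205, 7.812207, -0.162973, 13.140000)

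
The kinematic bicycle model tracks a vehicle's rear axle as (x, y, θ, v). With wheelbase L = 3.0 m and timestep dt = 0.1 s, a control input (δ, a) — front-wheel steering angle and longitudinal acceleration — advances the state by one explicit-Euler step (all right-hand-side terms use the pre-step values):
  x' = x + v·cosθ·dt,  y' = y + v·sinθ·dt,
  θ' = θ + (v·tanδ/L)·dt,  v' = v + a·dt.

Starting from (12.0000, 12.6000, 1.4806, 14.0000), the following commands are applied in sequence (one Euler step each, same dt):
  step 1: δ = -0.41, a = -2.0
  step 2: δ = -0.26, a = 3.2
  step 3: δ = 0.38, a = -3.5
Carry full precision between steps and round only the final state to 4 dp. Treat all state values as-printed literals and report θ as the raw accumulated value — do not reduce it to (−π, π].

after step 1 (δ=-0.41, a=-2.0): (12.126104, 13.994309, 1.277772, 13.800000)
after step 2 (δ=-0.26, a=3.2): (12.524715, 15.315486, 1.155402, 14.120000)
after step 3 (δ=0.38, a=-3.5): (13.094529, 16.607406, 1.343392, 13.770000)

(13.0945, 16.6074, 1.3434, 13.7700)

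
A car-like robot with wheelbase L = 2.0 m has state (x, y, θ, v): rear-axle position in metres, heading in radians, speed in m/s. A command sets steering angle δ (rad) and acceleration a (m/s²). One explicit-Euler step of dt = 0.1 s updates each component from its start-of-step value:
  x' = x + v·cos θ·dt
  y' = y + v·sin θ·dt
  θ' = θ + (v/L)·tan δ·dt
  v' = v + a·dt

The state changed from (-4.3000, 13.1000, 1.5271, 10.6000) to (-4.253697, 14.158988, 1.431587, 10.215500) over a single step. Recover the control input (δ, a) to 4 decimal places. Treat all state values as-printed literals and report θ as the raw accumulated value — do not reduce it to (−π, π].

δ = -0.1783, a = -3.8450

a = (v'−v)/dt = (-0.384500)/0.1 = -3.8450
Δθ = θ'−θ = -0.095513;  (v·dt/L) = 10.6000·0.1/2.0 = 0.530000
tan δ = Δθ·L/(v·dt) = -0.180213  →  δ = -0.1783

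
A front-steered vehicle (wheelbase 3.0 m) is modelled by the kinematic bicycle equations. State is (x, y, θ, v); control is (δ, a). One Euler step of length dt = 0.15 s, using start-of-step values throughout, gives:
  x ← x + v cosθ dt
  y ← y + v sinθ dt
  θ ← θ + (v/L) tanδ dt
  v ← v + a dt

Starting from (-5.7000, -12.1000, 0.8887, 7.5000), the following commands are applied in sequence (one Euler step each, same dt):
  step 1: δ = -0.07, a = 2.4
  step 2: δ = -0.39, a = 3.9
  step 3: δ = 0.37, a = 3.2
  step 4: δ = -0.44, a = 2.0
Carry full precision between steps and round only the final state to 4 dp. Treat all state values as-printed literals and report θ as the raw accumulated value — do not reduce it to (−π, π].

after step 1 (δ=-0.07, a=2.4): (-4.990776, -11.226716, 0.862407, 7.860000)
after step 2 (δ=-0.39, a=3.9): (-4.223705, -10.331370, 0.700862, 8.445000)
after step 3 (δ=0.37, a=3.2): (-3.255545, -9.514472, 0.864638, 8.925000)
after step 4 (δ=-0.44, a=2.0): (-2.386809, -8.495871, 0.654552, 9.225000)

(-2.3868, -8.4959, 0.6546, 9.2250)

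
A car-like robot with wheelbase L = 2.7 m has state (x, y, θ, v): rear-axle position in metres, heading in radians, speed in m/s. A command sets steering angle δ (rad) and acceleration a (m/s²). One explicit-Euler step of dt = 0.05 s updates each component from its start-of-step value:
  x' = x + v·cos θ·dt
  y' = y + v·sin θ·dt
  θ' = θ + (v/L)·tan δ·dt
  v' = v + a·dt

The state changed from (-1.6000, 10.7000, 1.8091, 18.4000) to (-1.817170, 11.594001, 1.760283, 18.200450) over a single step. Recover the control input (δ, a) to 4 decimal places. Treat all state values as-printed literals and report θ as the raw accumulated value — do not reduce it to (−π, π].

δ = -0.1423, a = -3.9910

a = (v'−v)/dt = (-0.199550)/0.05 = -3.9910
Δθ = θ'−θ = -0.048817;  (v·dt/L) = 18.4000·0.05/2.7 = 0.340741
tan δ = Δθ·L/(v·dt) = -0.143267  →  δ = -0.1423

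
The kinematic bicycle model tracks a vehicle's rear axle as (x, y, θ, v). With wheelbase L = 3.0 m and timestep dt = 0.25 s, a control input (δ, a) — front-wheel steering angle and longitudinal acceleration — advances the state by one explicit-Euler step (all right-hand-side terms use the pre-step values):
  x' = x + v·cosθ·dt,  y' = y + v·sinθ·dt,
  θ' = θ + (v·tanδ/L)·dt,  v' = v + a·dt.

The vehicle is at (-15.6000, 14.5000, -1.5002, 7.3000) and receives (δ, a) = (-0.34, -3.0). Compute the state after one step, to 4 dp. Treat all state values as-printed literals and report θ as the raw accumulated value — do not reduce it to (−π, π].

x' = -15.6000 + 7.3000·cos(-1.5002)·0.25 = -15.4713
y' = 14.5000 + 7.3000·sin(-1.5002)·0.25 = 12.6795
θ' = -1.5002 + (7.3000/3.0)·tan(-0.34)·0.25 = -1.7154
v' = 7.3000 − 3.0000·0.25 = 6.5500

(-15.4713, 12.6795, -1.7154, 6.5500)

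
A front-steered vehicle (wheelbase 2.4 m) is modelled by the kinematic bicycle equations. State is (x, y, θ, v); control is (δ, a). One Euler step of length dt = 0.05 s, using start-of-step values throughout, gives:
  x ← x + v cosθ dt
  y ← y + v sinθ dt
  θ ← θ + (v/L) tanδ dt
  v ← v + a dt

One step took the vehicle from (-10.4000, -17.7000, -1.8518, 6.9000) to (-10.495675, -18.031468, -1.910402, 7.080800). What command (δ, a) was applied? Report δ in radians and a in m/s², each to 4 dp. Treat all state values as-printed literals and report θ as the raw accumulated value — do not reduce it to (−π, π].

δ = -0.3871, a = 3.6160

a = (v'−v)/dt = (0.180800)/0.05 = 3.6160
Δθ = θ'−θ = -0.058602;  (v·dt/L) = 6.9000·0.05/2.4 = 0.143750
tan δ = Δθ·L/(v·dt) = -0.407666  →  δ = -0.3871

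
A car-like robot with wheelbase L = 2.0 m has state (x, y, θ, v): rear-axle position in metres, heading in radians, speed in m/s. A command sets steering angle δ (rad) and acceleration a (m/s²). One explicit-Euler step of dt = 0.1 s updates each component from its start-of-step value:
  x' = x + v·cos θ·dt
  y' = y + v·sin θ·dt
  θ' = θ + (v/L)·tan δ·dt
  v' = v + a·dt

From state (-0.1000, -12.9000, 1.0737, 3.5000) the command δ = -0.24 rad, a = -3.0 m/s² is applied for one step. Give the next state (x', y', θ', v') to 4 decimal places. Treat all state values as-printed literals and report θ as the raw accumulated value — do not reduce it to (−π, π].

(0.0669, -12.5924, 1.0309, 3.2000)

x' = -0.1000 + 3.5000·cos(1.0737)·0.1 = 0.0669
y' = -12.9000 + 3.5000·sin(1.0737)·0.1 = -12.5924
θ' = 1.0737 + (3.5000/2.0)·tan(-0.24)·0.1 = 1.0309
v' = 3.5000 − 3.0000·0.1 = 3.2000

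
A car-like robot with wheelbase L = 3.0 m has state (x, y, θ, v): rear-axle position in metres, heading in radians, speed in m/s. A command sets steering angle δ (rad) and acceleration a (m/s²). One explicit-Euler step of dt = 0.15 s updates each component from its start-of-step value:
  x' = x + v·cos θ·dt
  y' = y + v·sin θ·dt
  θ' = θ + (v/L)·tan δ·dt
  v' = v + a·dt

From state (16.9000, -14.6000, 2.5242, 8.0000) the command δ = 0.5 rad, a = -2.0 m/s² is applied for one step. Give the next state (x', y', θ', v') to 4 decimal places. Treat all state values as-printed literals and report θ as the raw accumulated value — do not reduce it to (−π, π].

x' = 16.9000 + 8.0000·cos(2.5242)·0.15 = 15.9215
y' = -14.6000 + 8.0000·sin(2.5242)·0.15 = -13.9053
θ' = 2.5242 + (8.0000/3.0)·tan(0.5)·0.15 = 2.7427
v' = 8.0000 − 2.0000·0.15 = 7.7000

(15.9215, -13.9053, 2.7427, 7.7000)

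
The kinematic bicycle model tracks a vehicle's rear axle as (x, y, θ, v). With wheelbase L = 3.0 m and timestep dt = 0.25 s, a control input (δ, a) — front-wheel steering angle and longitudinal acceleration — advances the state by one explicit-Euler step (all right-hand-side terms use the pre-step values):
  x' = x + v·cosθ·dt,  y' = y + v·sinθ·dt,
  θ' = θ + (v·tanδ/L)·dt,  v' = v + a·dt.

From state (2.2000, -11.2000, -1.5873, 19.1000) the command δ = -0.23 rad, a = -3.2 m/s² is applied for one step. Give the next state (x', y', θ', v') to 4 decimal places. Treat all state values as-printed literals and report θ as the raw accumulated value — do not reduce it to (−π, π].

(2.1212, -15.9743, -1.9600, 18.3000)

x' = 2.2000 + 19.1000·cos(-1.5873)·0.25 = 2.1212
y' = -11.2000 + 19.1000·sin(-1.5873)·0.25 = -15.9743
θ' = -1.5873 + (19.1000/3.0)·tan(-0.23)·0.25 = -1.9600
v' = 19.1000 − 3.2000·0.25 = 18.3000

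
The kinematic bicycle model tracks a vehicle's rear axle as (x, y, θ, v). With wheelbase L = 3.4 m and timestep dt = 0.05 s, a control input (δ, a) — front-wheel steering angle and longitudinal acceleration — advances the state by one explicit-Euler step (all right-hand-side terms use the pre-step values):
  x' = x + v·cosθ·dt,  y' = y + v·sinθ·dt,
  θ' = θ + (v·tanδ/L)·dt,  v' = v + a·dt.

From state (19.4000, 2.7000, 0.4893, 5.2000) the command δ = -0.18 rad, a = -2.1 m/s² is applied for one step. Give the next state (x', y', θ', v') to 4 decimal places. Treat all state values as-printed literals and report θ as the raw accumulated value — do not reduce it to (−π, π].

(19.6295, 2.8222, 0.4754, 5.0950)

x' = 19.4000 + 5.2000·cos(0.4893)·0.05 = 19.6295
y' = 2.7000 + 5.2000·sin(0.4893)·0.05 = 2.8222
θ' = 0.4893 + (5.2000/3.4)·tan(-0.18)·0.05 = 0.4754
v' = 5.2000 − 2.1000·0.05 = 5.0950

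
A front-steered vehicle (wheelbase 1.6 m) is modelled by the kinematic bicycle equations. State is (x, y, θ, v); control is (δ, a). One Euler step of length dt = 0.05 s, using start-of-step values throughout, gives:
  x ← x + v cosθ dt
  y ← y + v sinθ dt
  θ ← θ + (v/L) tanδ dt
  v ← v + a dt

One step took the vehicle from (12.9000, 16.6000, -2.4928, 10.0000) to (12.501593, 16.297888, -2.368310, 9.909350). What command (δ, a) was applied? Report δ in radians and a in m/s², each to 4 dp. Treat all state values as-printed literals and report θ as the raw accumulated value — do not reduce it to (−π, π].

δ = 0.3791, a = -1.8130

a = (v'−v)/dt = (-0.090650)/0.05 = -1.8130
Δθ = θ'−θ = 0.124490;  (v·dt/L) = 10.0000·0.05/1.6 = 0.312500
tan δ = Δθ·L/(v·dt) = 0.398368  →  δ = 0.3791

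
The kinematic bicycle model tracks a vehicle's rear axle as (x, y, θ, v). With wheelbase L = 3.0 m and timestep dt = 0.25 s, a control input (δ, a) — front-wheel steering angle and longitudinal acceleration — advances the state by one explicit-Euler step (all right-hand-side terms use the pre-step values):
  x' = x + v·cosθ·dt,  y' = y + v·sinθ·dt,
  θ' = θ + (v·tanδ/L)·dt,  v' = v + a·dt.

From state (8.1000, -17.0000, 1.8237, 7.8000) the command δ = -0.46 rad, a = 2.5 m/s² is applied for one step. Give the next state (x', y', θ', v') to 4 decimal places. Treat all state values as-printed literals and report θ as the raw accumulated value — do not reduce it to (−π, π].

x' = 8.1000 + 7.8000·cos(1.8237)·0.25 = 7.6121
y' = -17.0000 + 7.8000·sin(1.8237)·0.25 = -15.1120
θ' = 1.8237 + (7.8000/3.0)·tan(-0.46)·0.25 = 1.5017
v' = 7.8000 + 2.5000·0.25 = 8.4250

(7.6121, -15.1120, 1.5017, 8.4250)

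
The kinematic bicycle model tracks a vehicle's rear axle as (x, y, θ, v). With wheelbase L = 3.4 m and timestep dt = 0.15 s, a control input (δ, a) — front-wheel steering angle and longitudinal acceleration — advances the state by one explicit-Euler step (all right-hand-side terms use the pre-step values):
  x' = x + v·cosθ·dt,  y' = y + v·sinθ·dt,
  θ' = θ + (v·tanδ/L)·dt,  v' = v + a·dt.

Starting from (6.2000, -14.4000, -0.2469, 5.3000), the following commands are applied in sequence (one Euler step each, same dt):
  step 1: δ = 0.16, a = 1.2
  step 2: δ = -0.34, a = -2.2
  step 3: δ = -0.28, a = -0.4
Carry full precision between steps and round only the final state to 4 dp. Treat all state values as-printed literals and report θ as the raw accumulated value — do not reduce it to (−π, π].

(8.5142, -14.9893, -0.3600, 5.0900)

after step 1 (δ=0.16, a=1.2): (6.970891, -14.594297, -0.209166, 5.480000)
after step 2 (δ=-0.34, a=-2.2): (7.774975, -14.764981, -0.294687, 5.150000)
after step 3 (δ=-0.28, a=-0.4): (8.514175, -14.989346, -0.360021, 5.090000)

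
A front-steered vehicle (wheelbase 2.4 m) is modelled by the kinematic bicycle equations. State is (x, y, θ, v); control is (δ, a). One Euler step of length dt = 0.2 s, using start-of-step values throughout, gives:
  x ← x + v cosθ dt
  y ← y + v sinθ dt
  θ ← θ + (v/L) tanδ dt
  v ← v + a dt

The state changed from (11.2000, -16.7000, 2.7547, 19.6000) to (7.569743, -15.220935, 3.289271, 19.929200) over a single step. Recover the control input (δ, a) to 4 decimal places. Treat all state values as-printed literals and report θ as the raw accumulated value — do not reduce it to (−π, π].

a = (v'−v)/dt = (0.329200)/0.2 = 1.6460
Δθ = θ'−θ = 0.534571;  (v·dt/L) = 19.6000·0.2/2.4 = 1.633333
tan δ = Δθ·L/(v·dt) = 0.327288  →  δ = 0.3163

δ = 0.3163, a = 1.6460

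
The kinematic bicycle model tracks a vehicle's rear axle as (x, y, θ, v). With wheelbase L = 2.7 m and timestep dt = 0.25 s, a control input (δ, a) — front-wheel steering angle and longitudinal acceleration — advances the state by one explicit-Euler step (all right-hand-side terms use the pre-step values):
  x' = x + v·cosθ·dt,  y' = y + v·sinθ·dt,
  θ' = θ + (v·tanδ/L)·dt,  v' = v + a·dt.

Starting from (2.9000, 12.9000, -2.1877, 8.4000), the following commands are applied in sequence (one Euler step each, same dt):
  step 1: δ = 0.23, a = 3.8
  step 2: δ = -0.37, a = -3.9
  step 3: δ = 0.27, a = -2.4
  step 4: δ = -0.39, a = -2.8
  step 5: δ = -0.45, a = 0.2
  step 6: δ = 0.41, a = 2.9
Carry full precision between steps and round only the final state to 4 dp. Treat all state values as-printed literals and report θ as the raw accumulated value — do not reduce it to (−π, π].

(-4.7537, 4.0513, -2.4524, 7.8500)

after step 1 (δ=0.23, a=3.8): (1.685124, 11.187085, -2.005588, 9.350000)
after step 2 (δ=-0.37, a=-3.9): (0.700518, 9.067072, -2.341377, 8.375000)
after step 3 (δ=0.27, a=-2.4): (-0.757889, 7.564794, -2.126762, 7.775000)
after step 4 (δ=-0.39, a=-2.8): (-1.783729, 5.913789, -2.422683, 7.075000)
after step 5 (δ=-0.45, a=0.2): (-3.114757, 4.748954, -2.739129, 7.125000)
after step 6 (δ=0.41, a=2.9): (-4.753683, 4.051262, -2.452393, 7.850000)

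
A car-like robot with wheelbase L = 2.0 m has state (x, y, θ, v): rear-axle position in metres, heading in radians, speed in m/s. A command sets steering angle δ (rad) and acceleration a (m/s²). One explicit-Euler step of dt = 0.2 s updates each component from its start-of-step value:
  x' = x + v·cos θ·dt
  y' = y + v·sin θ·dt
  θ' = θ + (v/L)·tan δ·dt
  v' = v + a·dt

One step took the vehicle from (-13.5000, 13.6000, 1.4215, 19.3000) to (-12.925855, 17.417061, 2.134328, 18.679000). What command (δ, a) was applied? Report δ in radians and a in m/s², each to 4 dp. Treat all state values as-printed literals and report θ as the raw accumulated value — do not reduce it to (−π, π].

a = (v'−v)/dt = (-0.621000)/0.2 = -3.1050
Δθ = θ'−θ = 0.712828;  (v·dt/L) = 19.3000·0.2/2.0 = 1.930000
tan δ = Δθ·L/(v·dt) = 0.369341  →  δ = 0.3538

δ = 0.3538, a = -3.1050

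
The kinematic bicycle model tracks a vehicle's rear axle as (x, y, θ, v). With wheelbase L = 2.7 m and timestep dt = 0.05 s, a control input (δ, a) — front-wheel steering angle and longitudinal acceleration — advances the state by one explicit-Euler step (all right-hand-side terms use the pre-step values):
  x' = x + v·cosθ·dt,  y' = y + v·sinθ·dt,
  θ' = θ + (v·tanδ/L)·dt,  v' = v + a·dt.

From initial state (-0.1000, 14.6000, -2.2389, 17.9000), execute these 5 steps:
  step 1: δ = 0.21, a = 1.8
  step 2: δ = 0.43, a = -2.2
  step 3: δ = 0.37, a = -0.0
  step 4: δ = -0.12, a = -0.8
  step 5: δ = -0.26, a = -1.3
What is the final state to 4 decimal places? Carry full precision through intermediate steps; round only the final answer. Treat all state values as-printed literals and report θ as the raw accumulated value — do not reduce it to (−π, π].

after step 1 (δ=0.21, a=1.8): (-0.654451, 13.897427, -2.168247, 17.990000)
after step 2 (δ=0.43, a=-2.2): (-1.160453, 13.153745, -2.015458, 17.880000)
after step 3 (δ=0.37, a=-0.0): (-1.545010, 12.346681, -1.887033, 17.880000)
after step 4 (δ=-0.12, a=-0.8): (-1.823036, 11.497013, -1.926958, 17.840000)
after step 5 (δ=-0.26, a=-1.3): (-2.134058, 10.660993, -2.014843, 17.775000)

(-2.1341, 10.6610, -2.0148, 17.7750)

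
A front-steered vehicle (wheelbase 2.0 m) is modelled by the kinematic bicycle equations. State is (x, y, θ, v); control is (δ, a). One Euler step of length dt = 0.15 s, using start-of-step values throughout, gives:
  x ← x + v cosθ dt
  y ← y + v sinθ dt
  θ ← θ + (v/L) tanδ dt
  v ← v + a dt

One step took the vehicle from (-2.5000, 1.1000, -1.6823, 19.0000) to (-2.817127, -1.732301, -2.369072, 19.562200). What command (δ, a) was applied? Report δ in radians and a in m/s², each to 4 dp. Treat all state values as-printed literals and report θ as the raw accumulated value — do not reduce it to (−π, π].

δ = -0.4491, a = 3.7480

a = (v'−v)/dt = (0.562200)/0.15 = 3.7480
Δθ = θ'−θ = -0.686772;  (v·dt/L) = 19.0000·0.15/2.0 = 1.425000
tan δ = Δθ·L/(v·dt) = -0.481945  →  δ = -0.4491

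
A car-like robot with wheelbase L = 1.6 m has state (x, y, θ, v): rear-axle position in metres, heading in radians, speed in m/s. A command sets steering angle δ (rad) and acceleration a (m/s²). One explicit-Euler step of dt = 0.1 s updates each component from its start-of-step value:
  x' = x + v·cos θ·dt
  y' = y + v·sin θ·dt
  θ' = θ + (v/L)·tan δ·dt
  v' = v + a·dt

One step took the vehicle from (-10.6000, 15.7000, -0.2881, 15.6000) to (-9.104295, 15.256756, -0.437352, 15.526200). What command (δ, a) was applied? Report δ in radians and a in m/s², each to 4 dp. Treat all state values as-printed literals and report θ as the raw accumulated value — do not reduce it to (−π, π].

a = (v'−v)/dt = (-0.073800)/0.1 = -0.7380
Δθ = θ'−θ = -0.149252;  (v·dt/L) = 15.6000·0.1/1.6 = 0.975000
tan δ = Δθ·L/(v·dt) = -0.153079  →  δ = -0.1519

δ = -0.1519, a = -0.7380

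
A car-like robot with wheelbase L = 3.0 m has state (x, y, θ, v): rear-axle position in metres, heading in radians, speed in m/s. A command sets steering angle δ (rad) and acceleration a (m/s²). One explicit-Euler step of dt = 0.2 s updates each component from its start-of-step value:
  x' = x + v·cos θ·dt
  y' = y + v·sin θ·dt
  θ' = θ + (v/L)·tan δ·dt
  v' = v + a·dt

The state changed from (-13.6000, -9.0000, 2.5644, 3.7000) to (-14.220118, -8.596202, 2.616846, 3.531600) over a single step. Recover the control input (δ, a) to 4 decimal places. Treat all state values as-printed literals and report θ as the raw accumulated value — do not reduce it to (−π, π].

δ = 0.2095, a = -0.8420

a = (v'−v)/dt = (-0.168400)/0.2 = -0.8420
Δθ = θ'−θ = 0.052446;  (v·dt/L) = 3.7000·0.2/3.0 = 0.246667
tan δ = Δθ·L/(v·dt) = 0.212619  →  δ = 0.2095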